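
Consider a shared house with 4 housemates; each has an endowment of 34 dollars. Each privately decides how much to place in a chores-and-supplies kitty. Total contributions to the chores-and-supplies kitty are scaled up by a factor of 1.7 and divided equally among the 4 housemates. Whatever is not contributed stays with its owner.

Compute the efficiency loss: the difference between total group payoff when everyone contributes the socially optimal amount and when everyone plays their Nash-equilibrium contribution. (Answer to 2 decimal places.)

95.20 dollars

Each contributed unit returns 1.7/4 = 0.4250 to its contributor — below 1 — so contributing 0 is dominant for every player. At the Nash equilibrium everyone keeps their 34, and the group total is 4 × 34 = 136.
Each contributed unit returns 1.700 to the group as a whole (0.4250 to each of 4 players), which exceeds 1, so the social optimum is full contribution: group total = 1.700 × 136 = 231.20.
Efficiency loss = 231.20 − 136 = 95.20.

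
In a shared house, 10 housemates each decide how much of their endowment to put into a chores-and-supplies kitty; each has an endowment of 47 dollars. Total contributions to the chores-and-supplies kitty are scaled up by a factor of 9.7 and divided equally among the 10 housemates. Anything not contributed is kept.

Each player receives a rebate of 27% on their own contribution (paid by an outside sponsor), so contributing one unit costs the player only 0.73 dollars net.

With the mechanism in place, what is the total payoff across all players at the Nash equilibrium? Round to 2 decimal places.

Under the mechanism each unit contributed yields (9.7/10) / 0.73 = 1.3288 back to its contributor per unit of net cost, which exceeds 1, making full contribution the dominant choice for everyone.
So the Nash equilibrium is full contribution by all 10; the group earns 10 × (47 × 0.27 + 9.7 × 47) = 4685.90.

4685.90 dollars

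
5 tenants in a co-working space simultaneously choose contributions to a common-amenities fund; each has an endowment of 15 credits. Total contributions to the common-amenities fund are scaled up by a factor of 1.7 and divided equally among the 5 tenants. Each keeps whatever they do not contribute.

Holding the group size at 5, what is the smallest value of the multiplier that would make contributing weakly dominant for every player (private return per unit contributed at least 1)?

5

A contributed unit returns (multiplier)/5 to its contributor.
This reaches 1 exactly when the multiplier is 5.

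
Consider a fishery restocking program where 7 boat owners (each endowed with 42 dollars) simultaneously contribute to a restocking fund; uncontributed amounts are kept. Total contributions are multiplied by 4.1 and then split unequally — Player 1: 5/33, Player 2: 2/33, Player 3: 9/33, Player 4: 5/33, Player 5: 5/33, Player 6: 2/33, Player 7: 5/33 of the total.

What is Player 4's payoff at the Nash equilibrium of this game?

Player j's private return per contributed unit is 4.1 × (j's share). Contributing is weakly dominant for j when that share is at least 1/4.1 = 0.2439, and contributing 0 is dominant otherwise.
The only share above 0.2439 is Player 3's 9/33, contributing 42; the remaining 6 contribute 0. Total contributed: 42.
Player 4 keeps 42 and receives 4.1 × 42 × 5/33 = 26.09 from the restocking fund, for a payoff of 68.09.

68.09 dollars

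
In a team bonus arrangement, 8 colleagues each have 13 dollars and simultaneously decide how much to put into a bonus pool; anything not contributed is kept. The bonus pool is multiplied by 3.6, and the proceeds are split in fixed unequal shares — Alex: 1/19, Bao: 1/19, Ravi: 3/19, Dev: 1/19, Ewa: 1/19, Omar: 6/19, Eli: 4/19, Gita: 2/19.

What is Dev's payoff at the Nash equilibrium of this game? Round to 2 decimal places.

Player j's private return per contributed unit is 3.6 × (j's share). Contributing is weakly dominant for j when that share is at least 1/3.6 = 0.2778, and contributing 0 is dominant otherwise.
Only Omar (6/19) clears that bar, contributing 13; the remaining 7 contribute 0. Total contributed: 13.
Dev keeps 13 and receives 3.6 × 13 × 1/19 = 2.46 from the bonus pool, for a payoff of 15.46.

15.46 dollars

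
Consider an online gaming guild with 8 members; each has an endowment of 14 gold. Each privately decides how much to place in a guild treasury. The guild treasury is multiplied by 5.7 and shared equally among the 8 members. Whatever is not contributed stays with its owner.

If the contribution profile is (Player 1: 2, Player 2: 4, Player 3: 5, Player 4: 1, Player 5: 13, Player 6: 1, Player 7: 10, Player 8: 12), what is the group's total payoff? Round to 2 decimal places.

337.60 gold

Total contributed: 2 + 4 + 5 + 1 + 13 + 1 + 10 + 12 = 48; total kept: 8 × 14 − 48 = 64.
The guild treasury pays out 5.7 × 48 = 273.60 in aggregate.
Group total = 64 + 273.60 = 337.60.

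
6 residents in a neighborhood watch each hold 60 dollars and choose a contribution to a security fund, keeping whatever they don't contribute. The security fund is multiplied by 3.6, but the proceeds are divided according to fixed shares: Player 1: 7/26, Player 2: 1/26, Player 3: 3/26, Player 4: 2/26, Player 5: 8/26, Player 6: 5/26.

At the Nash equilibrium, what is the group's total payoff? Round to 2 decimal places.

516.00 dollars

For player j, contributing a unit is worthwhile iff 3.6 × (j's share) ≥ 1, i.e. iff j's share is at least 0.2778.
The only share above 0.2778 is Player 5's 8/26, contributing 60; the remaining 5 contribute 0. Total contributed: 60.
The security fund pays out 3.6 × 60 = 216.00 in total (split across the unequal shares, but the aggregate is all that matters for the group sum).
The 5 free-riders keep 60 each, adding 300. Group total = 300 + 216.00 = 516.00.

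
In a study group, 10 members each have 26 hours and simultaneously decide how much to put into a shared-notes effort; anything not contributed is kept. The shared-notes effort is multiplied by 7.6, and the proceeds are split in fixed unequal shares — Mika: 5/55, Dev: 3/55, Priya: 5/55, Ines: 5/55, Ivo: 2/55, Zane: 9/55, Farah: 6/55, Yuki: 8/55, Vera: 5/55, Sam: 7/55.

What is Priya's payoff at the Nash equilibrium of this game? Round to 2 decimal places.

61.93 hours

Each unit j contributes comes back to j as 7.6 × (j's share), so j prefers to contribute only if that share exceeds 1/7.6 = 0.1316; otherwise keeping the unit dominates.
The shares above 0.1316 belong to Zane and Yuki, contributing 26 each; the remaining 8 contribute 0. Total contributed: 52.
Priya keeps 26 and receives 7.6 × 52 × 5/55 = 35.93 from the shared-notes effort, for a payoff of 61.93.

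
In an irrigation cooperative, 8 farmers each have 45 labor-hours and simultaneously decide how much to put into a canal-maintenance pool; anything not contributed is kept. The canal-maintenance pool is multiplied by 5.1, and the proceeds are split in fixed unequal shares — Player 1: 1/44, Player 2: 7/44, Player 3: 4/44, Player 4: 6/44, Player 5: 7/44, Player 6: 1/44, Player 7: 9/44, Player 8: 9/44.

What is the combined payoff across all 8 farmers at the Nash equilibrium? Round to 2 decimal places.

729.00 labor-hours

A player with share s gets back 5.1·s per unit contributed, so full contribution is dominant for anyone with s > 1/5.1 = 0.1961 and zero contribution is dominant for anyone below.
Player 7 and Player 8 are above the threshold, contributing 45 each; the remaining 6 contribute 0. Total contributed: 90.
The canal-maintenance pool pays out 5.1 × 90 = 459.00 in total (split across the unequal shares, but the aggregate is all that matters for the group sum).
The 6 free-riders keep 45 each, adding 270. Group total = 270 + 459.00 = 729.00.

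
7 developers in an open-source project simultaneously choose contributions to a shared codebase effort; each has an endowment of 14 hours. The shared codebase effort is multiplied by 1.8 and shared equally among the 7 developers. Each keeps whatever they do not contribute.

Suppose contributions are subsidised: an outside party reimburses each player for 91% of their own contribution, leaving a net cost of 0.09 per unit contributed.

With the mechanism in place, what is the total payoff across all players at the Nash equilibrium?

Under the mechanism each unit contributed yields (1.8/7) / 0.09 = 2.8571 back to its contributor per unit of net cost, which exceeds 1, making full contribution the dominant choice for everyone.
So the Nash equilibrium is full contribution by all 7; the group earns 7 × (14 × 0.91 + 1.8 × 14) = 265.58.

265.58 hours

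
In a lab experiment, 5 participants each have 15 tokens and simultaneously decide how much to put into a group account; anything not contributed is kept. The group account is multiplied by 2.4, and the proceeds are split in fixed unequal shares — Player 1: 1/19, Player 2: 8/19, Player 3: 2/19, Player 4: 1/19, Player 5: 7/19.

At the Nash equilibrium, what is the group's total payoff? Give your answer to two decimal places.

96.00 tokens

Player j's private return per contributed unit is 2.4 × (j's share). Contributing is weakly dominant for j when that share is at least 1/2.4 = 0.4167, and contributing 0 is dominant otherwise.
Only Player 2 (8/19) clears that bar, contributing 15; the remaining 4 contribute 0. Total contributed: 15.
The group account pays out 2.4 × 15 = 36.00 in total (split across the unequal shares, but the aggregate is all that matters for the group sum).
The 4 free-riders keep 15 each, adding 60. Group total = 60 + 36.00 = 96.00.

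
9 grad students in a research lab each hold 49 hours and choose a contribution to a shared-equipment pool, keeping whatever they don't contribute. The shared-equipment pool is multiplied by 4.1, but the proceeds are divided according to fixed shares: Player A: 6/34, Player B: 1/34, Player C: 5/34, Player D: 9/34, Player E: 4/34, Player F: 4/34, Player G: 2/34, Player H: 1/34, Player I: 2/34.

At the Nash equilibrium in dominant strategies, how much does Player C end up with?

78.54 hours

For player j, contributing a unit is worthwhile iff 4.1 × (j's share) ≥ 1, i.e. iff j's share is at least 0.2439.
The only share above 0.2439 is Player D's 9/34, contributing 49; the remaining 8 contribute 0. Total contributed: 49.
Player C keeps 49 and receives 4.1 × 49 × 5/34 = 29.54 from the shared-equipment pool, for a payoff of 78.54.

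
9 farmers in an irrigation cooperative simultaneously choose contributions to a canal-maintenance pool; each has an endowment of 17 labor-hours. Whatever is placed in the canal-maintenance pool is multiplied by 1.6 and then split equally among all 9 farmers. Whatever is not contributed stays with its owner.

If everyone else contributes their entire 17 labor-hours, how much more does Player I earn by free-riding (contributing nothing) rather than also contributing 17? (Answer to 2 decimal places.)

13.98 labor-hours

Switching from a contribution of 17 to 0 lets Player I keep an extra 17 labor-hours, but lowers the canal-maintenance pool by 17, which costs Player I their own share of that drop: 1.6/9 × 17 = 3.02.
Net gain = 17 − 3.02 = 13.98. The private return per contributed unit (0.1778) is below 1, so free-riding is indeed the best response regardless of what the others do.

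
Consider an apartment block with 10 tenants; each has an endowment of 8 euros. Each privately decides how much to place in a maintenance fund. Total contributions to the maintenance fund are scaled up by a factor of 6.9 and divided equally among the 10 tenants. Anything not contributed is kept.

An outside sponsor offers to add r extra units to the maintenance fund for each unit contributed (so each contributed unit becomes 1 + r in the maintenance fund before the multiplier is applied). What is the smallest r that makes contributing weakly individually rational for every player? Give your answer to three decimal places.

With matching at rate r, one contributed unit becomes (1 + r) in the maintenance fund and returns 6.9 × (1 + r) / 10 to the contributor.
Setting this equal to 1: 1 + r = 10/6.9 = 1.4493.
So the minimum matching rate is r = 1.4493 − 1 = 0.449.

0.449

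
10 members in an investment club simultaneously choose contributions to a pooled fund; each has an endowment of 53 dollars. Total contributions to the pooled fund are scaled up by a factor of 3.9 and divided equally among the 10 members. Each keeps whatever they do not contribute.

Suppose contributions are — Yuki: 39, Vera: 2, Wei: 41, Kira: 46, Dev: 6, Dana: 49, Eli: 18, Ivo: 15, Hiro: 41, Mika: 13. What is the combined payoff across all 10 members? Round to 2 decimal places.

1313.00 dollars

Total contributed: 39 + 2 + 41 + 46 + 6 + 49 + 18 + 15 + 41 + 13 = 270; total kept: 10 × 53 − 270 = 260.
The pooled fund pays out 3.9 × 270 = 1053.00 in aggregate.
Group total = 260 + 1053.00 = 1313.00.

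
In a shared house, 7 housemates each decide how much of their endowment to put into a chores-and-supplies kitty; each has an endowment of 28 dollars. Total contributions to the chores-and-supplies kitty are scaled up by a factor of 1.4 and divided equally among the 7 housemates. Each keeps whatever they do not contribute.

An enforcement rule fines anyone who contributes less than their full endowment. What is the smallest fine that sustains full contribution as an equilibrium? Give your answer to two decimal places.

22.40 dollars

Given the others contribute fully, the best deviation is to contribute 0 (any partial contribution still incurs the fine and gives up units whose private return 0.2000 is below 1).
Deviating from 28 to 0 saves 28 dollars but forfeits the deviator's share of the drop in the chores-and-supplies kitty: 1.4/7 × 28 = 5.60.
So the deviation gain is 28 − 5.60 = 22.40, and the fine must be at least 22.40 dollars to wipe it out.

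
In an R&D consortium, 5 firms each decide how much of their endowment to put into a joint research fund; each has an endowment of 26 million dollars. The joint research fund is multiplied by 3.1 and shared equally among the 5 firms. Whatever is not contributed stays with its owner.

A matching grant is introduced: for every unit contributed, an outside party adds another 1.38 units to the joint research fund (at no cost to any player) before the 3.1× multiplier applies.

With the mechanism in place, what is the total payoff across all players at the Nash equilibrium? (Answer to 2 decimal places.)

959.14 million dollars

With the mechanism, a contributed unit returns 3.1 × 2.38 / 5 = 1.4756 per unit of net cost to the contributor — now above 1 — so contributing fully is weakly dominant for every player.
So the Nash equilibrium is full contribution by all 5; the group earns 3.1 × 2.38 × 130 = 959.14.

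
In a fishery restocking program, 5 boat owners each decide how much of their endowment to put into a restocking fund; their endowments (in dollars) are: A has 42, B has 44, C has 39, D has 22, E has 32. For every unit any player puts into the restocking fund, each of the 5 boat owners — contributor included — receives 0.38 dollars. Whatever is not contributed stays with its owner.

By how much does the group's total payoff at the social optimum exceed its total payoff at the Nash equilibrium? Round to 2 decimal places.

161.10 dollars

The private return per contributed unit is 0.38 < 1 for everyone, so the Nash equilibrium is zero contribution and the group total is Σ E_j = 42 + 44 + 39 + 22 + 32 = 179.
Each contributed unit returns 1.900 to the group, so the social optimum is full contribution by everyone: group total = 1.900 × 179 = 340.10.
Efficiency loss = (1.900 − 1) × 179 = 161.10.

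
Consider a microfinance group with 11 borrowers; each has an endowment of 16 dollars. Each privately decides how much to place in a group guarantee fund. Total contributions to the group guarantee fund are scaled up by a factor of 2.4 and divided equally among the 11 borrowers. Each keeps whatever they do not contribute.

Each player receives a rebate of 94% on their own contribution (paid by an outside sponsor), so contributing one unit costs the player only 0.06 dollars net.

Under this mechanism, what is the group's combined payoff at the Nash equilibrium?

Under the mechanism each unit contributed yields (2.4/11) / 0.06 = 3.6364 back to its contributor per unit of net cost, which exceeds 1, making full contribution the dominant choice for everyone.
So the Nash equilibrium is full contribution by all 11; the group earns 11 × (16 × 0.94 + 2.4 × 16) = 587.84.

587.84 dollars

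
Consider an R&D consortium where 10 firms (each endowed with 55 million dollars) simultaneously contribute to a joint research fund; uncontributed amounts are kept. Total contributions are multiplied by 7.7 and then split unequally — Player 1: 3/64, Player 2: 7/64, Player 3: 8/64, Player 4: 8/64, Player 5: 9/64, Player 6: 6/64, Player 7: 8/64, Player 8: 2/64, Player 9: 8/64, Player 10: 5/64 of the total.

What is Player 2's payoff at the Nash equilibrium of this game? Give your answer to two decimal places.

Player j's private return per contributed unit is 7.7 × (j's share). Contributing is weakly dominant for j when that share is at least 1/7.7 = 0.1299, and contributing 0 is dominant otherwise.
The only share above 0.1299 is Player 5's 9/64, contributing 55; the remaining 9 contribute 0. Total contributed: 55.
Player 2 keeps 55 and receives 7.7 × 55 × 7/64 = 46.32 from the joint research fund, for a payoff of 101.32.

101.32 million dollars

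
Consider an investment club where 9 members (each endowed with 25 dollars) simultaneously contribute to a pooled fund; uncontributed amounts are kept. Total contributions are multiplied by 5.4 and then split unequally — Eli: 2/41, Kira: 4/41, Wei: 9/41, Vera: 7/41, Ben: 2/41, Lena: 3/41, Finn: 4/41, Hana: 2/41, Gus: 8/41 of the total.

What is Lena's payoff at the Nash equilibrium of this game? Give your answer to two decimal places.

Player j's private return per contributed unit is 5.4 × (j's share). Contributing is weakly dominant for j when that share is at least 1/5.4 = 0.1852, and contributing 0 is dominant otherwise.
Wei and Gus are above the threshold, contributing 25 each; the remaining 7 contribute 0. Total contributed: 50.
Lena keeps 25 and receives 5.4 × 50 × 3/41 = 19.76 from the pooled fund, for a payoff of 44.76.

44.76 dollars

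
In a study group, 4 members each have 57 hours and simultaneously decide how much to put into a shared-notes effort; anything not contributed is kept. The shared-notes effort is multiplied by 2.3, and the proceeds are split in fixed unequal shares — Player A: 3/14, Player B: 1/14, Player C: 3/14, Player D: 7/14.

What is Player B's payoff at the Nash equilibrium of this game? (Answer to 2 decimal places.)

A player with share s gets back 2.3·s per unit contributed, so full contribution is dominant for anyone with s > 1/2.3 = 0.4348 and zero contribution is dominant for anyone below.
The only share above 0.4348 is Player D's 7/14, contributing 57; the remaining 3 contribute 0. Total contributed: 57.
Player B keeps 57 and receives 2.3 × 57 × 1/14 = 9.36 from the shared-notes effort, for a payoff of 66.36.

66.36 hours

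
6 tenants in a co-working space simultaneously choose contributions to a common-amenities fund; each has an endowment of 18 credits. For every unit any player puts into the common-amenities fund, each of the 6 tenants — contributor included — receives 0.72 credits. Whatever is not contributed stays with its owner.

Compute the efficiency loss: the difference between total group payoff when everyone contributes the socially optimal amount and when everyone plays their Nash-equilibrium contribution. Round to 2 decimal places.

358.56 credits

The private return per contributed unit is 0.72 < 1, so contributing 0 is dominant for every player. At the Nash equilibrium everyone keeps their 18, and the group total is 6 × 18 = 108.
Each contributed unit returns 4.320 to the group as a whole (0.72 to each of 6 players), which exceeds 1, so the social optimum is full contribution: group total = 4.320 × 108 = 466.56.
Efficiency loss = 466.56 − 108 = 358.56.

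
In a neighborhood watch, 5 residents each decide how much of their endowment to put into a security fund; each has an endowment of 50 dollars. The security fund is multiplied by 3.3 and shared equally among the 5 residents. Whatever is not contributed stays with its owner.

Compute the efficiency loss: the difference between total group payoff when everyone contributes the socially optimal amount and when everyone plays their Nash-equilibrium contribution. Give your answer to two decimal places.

575.00 dollars

Each contributed unit returns 3.3/5 = 0.6600 to its contributor — below 1 — so contributing 0 is dominant for every player. At the Nash equilibrium everyone keeps their 50, and the group total is 5 × 50 = 250.
Each contributed unit returns 3.300 to the group as a whole (0.6600 to each of 5 players), which exceeds 1, so the social optimum is full contribution: group total = 3.300 × 250 = 825.00.
Efficiency loss = 825.00 − 250 = 575.00.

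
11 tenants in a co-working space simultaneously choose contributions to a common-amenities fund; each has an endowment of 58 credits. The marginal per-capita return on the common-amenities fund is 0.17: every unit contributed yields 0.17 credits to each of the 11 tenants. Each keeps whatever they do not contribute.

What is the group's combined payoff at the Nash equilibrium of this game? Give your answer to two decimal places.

638.00 credits

The private return per contributed unit is 0.17 < 1, so contributing 0 is dominant for every player. At the Nash equilibrium everyone keeps their 58, and the group total is 11 × 58 = 638.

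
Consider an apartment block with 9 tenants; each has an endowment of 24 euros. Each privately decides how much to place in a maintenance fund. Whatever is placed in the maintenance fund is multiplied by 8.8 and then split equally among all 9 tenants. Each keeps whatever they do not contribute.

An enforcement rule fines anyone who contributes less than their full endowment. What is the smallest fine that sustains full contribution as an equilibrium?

Given the others contribute fully, the best deviation is to contribute 0 (any partial contribution still incurs the fine and gives up units whose private return 0.9778 is below 1).
Deviating from 24 to 0 saves 24 euros but forfeits the deviator's share of the drop in the maintenance fund: 8.8/9 × 24 = 23.47.
So the deviation gain is 24 − 23.47 = 0.53, and the fine must be at least 0.53 euros to wipe it out.

0.53 euros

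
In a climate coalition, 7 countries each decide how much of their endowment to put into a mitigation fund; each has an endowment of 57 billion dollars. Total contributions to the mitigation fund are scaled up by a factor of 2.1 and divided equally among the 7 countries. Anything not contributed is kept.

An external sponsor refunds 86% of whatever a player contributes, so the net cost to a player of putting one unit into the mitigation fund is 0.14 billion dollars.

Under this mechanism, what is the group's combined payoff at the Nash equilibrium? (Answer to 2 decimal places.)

With the mechanism, a contributed unit returns (2.1/7) / 0.14 = 2.1429 per unit of net cost to the contributor — now above 1 — so contributing fully is weakly dominant for every player.
So the Nash equilibrium is full contribution by all 7; the group earns 7 × (57 × 0.86 + 2.1 × 57) = 1181.04.

1181.04 billion dollars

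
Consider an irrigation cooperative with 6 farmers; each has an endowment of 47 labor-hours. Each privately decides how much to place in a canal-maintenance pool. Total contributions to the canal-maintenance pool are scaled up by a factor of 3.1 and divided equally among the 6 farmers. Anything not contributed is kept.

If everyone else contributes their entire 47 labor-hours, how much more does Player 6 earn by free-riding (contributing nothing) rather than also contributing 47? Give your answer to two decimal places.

Switching from a contribution of 47 to 0 lets Player 6 keep an extra 47 labor-hours, but lowers the canal-maintenance pool by 47, which costs Player 6 their own share of that drop: 3.1/6 × 47 = 24.28.
Net gain = 47 − 24.28 = 22.72. The private return per contributed unit (0.5167) is below 1, so free-riding is indeed the best response regardless of what the others do.

22.72 labor-hours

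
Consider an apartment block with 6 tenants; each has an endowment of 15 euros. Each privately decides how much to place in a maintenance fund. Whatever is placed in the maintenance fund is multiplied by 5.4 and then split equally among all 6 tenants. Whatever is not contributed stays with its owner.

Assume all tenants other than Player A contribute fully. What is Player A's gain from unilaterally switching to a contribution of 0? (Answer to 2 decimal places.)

1.50 euros

Switching from a contribution of 15 to 0 lets Player A keep an extra 15 euros, but lowers the maintenance fund by 15, which costs Player A their own share of that drop: 5.4/6 × 15 = 13.50.
Net gain = 15 − 13.50 = 1.50. The private return per contributed unit (0.9000) is below 1, so free-riding is indeed the best response regardless of what the others do.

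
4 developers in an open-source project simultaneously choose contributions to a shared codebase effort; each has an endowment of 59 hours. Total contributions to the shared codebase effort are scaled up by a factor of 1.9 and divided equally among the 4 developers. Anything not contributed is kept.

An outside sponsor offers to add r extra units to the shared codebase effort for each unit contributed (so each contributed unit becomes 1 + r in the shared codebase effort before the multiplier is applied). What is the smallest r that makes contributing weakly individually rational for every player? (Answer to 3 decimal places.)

1.105

With matching at rate r, one contributed unit becomes (1 + r) in the shared codebase effort and returns 1.9 × (1 + r) / 4 to the contributor.
Setting this equal to 1: 1 + r = 4/1.9 = 2.1053.
So the minimum matching rate is r = 2.1053 − 1 = 1.105.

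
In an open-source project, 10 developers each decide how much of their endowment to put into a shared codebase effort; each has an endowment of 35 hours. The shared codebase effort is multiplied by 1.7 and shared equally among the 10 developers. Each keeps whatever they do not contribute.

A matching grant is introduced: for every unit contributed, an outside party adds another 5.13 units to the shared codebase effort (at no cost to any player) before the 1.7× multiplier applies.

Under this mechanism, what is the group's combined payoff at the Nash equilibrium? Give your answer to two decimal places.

Under the mechanism each unit contributed yields 1.7 × 6.13 / 10 = 1.0421 back to its contributor per unit of net cost, which exceeds 1, making full contribution the dominant choice for everyone.
At the Nash equilibrium everyone contributes 35. Group total payoff = 1.7 × 6.13 × 350 = 3647.35.

3647.35 hours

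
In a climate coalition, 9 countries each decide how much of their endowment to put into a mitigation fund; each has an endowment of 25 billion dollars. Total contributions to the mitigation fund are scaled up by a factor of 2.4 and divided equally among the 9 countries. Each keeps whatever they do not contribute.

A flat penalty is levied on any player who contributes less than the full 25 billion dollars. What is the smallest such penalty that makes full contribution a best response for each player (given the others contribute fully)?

18.33 billion dollars

Given the others contribute fully, the best deviation is to contribute 0 (any partial contribution still incurs the fine and gives up units whose private return 0.2667 is below 1).
Deviating from 25 to 0 saves 25 billion dollars but forfeits the deviator's share of the drop in the mitigation fund: 2.4/9 × 25 = 6.67.
So the deviation gain is 25 − 6.67 = 18.33, and the fine must be at least 18.33 billion dollars to wipe it out.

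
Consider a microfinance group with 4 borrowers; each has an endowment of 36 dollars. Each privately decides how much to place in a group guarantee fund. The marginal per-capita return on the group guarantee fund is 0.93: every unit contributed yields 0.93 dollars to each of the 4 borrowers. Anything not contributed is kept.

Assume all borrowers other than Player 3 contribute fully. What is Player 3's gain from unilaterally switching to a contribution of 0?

2.52 dollars

Switching from a contribution of 36 to 0 lets Player 3 keep an extra 36 dollars, but lowers the group guarantee fund by 36, which costs Player 3 their own share of that drop: 0.93 × 36 = 33.48.
Net gain = 36 − 33.48 = 2.52. The private return per contributed unit (0.93) is below 1, so free-riding is indeed the best response regardless of what the others do.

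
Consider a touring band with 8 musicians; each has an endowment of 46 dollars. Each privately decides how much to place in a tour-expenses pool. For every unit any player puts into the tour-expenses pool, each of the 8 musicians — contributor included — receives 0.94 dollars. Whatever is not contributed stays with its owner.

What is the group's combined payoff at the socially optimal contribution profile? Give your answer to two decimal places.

2767.36 dollars

Each contributed unit returns 7.520 to the group as a whole (0.94 to each of 8 players), which exceeds 1, so the social optimum is full contribution: group total = 7.520 × 368 = 2767.36.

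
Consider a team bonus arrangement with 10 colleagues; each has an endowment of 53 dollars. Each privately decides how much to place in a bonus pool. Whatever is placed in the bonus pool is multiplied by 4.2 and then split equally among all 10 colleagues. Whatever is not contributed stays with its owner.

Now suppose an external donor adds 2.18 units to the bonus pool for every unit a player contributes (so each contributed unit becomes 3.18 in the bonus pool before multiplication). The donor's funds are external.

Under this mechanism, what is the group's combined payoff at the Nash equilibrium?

The effective private return per unit is now 4.2 × 3.18 / 10 = 1.3356 > 1, so every player's dominant strategy flips to full contribution.
At the Nash equilibrium everyone contributes 53. Group total payoff = 4.2 × 3.18 × 530 = 7078.68.

7078.68 dollars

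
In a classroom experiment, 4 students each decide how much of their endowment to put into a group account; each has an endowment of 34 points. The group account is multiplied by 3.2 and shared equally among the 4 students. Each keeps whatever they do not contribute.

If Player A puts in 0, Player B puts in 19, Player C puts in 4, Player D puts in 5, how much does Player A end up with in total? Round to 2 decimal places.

56.40 points

Total contributed: 0 + 19 + 4 + 5 = 28.
Each receives 3.2 × 28 / 4 = 22.40 from the group account.
Player A keeps 34 − 0 = 34, so Player A's payoff is 34 + 22.40 = 56.40.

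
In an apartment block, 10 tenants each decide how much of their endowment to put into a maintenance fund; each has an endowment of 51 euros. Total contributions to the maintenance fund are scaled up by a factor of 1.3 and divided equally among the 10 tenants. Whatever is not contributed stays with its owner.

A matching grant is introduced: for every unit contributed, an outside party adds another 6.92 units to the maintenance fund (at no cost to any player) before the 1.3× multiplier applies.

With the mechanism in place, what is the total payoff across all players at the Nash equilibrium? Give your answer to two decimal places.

Under the mechanism each unit contributed yields 1.3 × 7.92 / 10 = 1.0296 back to its contributor per unit of net cost, which exceeds 1, making full contribution the dominant choice for everyone.
So the Nash equilibrium is full contribution by all 10; the group earns 1.3 × 7.92 × 510 = 5250.96.

5250.96 euros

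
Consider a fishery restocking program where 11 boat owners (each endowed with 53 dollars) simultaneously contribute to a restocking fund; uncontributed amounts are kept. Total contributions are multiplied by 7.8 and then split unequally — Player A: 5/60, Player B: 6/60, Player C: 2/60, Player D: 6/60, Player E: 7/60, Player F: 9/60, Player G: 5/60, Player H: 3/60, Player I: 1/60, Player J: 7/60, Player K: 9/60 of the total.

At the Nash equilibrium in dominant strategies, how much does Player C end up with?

80.56 dollars

Player j's private return per contributed unit is 7.8 × (j's share). Contributing is weakly dominant for j when that share is at least 1/7.8 = 0.1282, and contributing 0 is dominant otherwise.
Player F and Player K clear that bar, contributing 53 each; the remaining 9 contribute 0. Total contributed: 106.
Player C keeps 53 and receives 7.8 × 106 × 2/60 = 27.56 from the restocking fund, for a payoff of 80.56.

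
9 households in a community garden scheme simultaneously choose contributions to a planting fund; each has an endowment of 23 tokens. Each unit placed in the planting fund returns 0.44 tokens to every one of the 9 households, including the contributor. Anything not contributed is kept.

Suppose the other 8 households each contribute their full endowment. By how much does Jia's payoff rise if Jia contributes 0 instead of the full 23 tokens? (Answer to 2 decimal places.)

Switching from a contribution of 23 to 0 lets Jia keep an extra 23 tokens, but lowers the planting fund by 23, which costs Jia their own share of that drop: 0.44 × 23 = 10.12.
Net gain = 23 − 10.12 = 12.88. The private return per contributed unit (0.44) is below 1, so free-riding is indeed the best response regardless of what the others do.

12.88 tokens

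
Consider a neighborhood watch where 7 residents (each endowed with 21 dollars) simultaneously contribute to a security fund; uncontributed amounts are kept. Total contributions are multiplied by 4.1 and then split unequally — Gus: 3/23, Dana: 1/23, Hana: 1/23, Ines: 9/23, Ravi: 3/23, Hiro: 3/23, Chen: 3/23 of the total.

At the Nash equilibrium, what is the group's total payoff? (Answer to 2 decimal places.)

Each unit j contributes comes back to j as 4.1 × (j's share), so j prefers to contribute only if that share exceeds 1/4.1 = 0.2439; otherwise keeping the unit dominates.
Ines alone (share 9/23) is above the threshold, contributing 21; the remaining 6 contribute 0. Total contributed: 21.
The security fund pays out 4.1 × 21 = 86.10 in total (split across the unequal shares, but the aggregate is all that matters for the group sum).
The 6 free-riders keep 21 each, adding 126. Group total = 126 + 86.10 = 212.10.

212.10 dollars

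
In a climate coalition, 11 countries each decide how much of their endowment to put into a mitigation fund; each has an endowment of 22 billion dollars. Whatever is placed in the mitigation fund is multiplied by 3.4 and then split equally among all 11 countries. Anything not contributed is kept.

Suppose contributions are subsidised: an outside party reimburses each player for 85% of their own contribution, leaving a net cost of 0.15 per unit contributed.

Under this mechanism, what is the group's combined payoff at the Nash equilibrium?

The effective private return per unit is now (3.4/11) / 0.15 = 2.0606 > 1, so every player's dominant strategy flips to full contribution.
So the Nash equilibrium is full contribution by all 11; the group earns 11 × (22 × 0.85 + 3.4 × 22) = 1028.50.

1028.50 billion dollars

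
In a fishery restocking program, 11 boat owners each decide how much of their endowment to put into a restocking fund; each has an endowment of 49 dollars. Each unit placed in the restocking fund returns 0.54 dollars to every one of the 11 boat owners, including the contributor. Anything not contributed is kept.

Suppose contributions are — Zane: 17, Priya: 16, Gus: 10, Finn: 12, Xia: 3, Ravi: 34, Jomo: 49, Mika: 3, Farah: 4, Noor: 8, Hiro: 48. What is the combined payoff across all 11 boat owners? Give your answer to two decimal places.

1546.76 dollars

Total contributed: 17 + 16 + 10 + 12 + 3 + 34 + 49 + 3 + 4 + 8 + 48 = 204; total kept: 11 × 49 − 204 = 335.
The restocking fund pays out 0.54 × 11 × 204 = 1211.76 in aggregate.
Group total = 335 + 1211.76 = 1546.76.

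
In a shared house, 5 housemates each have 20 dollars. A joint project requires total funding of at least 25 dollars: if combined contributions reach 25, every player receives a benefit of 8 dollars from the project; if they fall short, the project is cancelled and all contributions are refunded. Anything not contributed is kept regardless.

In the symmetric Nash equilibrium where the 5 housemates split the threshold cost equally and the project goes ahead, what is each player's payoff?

23 dollars

Equal share of the threshold: 25/5 = 5.
At this profile no one gains by cutting their contribution: any cut drops the total below 25, the project is cancelled, contributions are refunded, and the deviator ends with 20, which is less than 20 − 5 + 8 = 23. Contributing more than 5 just wastes the excess. So contributing exactly 5 is a best response.
Each player's payoff: 20 − 5 + 8 = 23.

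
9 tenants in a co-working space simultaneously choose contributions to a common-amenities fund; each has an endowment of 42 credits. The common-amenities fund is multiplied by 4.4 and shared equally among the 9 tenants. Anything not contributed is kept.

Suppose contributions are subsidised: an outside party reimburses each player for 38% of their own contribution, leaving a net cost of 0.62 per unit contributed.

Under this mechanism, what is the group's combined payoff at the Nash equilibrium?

With the mechanism, a contributed unit returns (4.4/9) / 0.62 = 0.7885 per unit of net cost — still below 1 — so contributing 0 remains dominant for every player.
At the Nash equilibrium no one contributes; group total payoff = 9 × 42 = 378.

378.00 credits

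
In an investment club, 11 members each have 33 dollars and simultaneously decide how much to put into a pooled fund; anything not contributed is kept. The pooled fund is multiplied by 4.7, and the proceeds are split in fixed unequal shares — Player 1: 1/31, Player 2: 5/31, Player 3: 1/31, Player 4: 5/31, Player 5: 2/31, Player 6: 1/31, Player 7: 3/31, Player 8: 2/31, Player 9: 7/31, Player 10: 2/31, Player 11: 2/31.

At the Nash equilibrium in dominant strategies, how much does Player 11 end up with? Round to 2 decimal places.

Each unit j contributes comes back to j as 4.7 × (j's share), so j prefers to contribute only if that share exceeds 1/4.7 = 0.2128; otherwise keeping the unit dominates.
The only share above 0.2128 is Player 9's 7/31, contributing 33; the remaining 10 contribute 0. Total contributed: 33.
Player 11 keeps 33 and receives 4.7 × 33 × 2/31 = 10.01 from the pooled fund, for a payoff of 43.01.

43.01 dollars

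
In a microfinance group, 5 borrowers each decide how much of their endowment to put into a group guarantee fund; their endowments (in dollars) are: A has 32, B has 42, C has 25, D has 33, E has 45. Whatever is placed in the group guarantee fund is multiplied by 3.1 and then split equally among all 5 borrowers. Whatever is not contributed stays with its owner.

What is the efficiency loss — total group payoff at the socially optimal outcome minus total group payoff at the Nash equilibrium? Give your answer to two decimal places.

371.70 dollars

The private return per contributed unit is 3.1/5 = 0.6200 < 1 for every player regardless of endowment, so the Nash equilibrium is zero contribution and the group total is Σ E_j = 32 + 42 + 25 + 33 + 45 = 177.
Each contributed unit returns 3.100 to the group, so the social optimum is full contribution by everyone: group total = 3.100 × 177 = 548.70.
Efficiency loss = (3.100 − 1) × 177 = 371.70.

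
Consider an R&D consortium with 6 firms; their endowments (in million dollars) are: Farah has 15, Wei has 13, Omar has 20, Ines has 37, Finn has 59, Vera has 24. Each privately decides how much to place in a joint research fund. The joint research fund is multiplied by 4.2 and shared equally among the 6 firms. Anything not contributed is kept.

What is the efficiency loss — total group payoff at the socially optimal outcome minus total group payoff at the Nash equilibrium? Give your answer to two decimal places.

The private return per contributed unit is 4.2/6 = 0.7000 < 1 for every player regardless of endowment, so the Nash equilibrium is zero contribution and the group total is Σ E_j = 15 + 13 + 20 + 37 + 59 + 24 = 168.
Each contributed unit returns 4.200 to the group, so the social optimum is full contribution by everyone: group total = 4.200 × 168 = 705.60.
Efficiency loss = (4.200 − 1) × 168 = 537.60.

537.60 million dollars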